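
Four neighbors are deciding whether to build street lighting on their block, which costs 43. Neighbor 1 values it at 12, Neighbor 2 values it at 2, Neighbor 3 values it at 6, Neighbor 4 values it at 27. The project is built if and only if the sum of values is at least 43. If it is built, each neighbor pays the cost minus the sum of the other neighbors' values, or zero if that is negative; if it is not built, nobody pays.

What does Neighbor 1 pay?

Total value 47 ≥ cost 43, so the project is built.
The other neighbors' values sum to 35.
Cost minus that sum is 43 - 35 = 8.

8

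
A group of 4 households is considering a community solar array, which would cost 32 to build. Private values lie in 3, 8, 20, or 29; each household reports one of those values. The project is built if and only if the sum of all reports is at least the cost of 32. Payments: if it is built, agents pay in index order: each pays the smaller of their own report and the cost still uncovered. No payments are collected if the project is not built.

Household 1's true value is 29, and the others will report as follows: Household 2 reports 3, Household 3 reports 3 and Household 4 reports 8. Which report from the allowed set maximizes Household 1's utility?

20

Report 3: project not built, utility 0.
Report 8: project not built, utility 0.
Report 20: project built, pays 20, utility 29 - 20 = 9.
Report 29: project built, pays 29, utility 29 - 29 = 0.
The best choice is 20 with utility 9.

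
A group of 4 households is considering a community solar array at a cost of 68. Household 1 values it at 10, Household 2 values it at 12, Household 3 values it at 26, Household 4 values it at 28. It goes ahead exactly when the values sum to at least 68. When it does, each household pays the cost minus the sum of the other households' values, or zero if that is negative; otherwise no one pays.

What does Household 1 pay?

2

Total value 76 ≥ cost 68, so the project is built.
The other households' values sum to 66.
Cost minus that sum is 68 - 66 = 2.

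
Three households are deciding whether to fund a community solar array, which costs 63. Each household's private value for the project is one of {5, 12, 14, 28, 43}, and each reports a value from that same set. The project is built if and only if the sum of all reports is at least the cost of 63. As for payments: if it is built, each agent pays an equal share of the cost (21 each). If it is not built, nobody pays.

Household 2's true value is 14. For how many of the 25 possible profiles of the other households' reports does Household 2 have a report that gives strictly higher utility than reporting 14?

Others report (12, 43): truth gives -7; report 5 gives 0 > -7. Violating.
Others report (14, 43): truth gives -7; report 5 gives 0 > -7. Violating.
Others report (28, 28): truth gives -7; report 5 gives 0 > -7. Violating.
Others report (43, 12): truth gives -7; report 5 gives 0 > -7. Violating.
Others report (5, 5): truth gives 0; no alternative beats it.
Others report (5, 12): truth gives 0; no alternative beats it.
(Checking all 25 profiles: 5 have a profitable deviation, 20 do not.)

5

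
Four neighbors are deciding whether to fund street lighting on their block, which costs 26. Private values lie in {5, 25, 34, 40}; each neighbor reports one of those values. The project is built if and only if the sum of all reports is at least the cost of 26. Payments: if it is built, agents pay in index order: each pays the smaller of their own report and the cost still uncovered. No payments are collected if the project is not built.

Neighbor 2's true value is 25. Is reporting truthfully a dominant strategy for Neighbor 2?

Consider the case where Neighbor 1 reports 5, Neighbor 3 reports 5 and Neighbor 4 reports 25.
Truthful report 25: project built, pays 21, utility 25 - 21 = 4.
Report 5 instead: project built, pays 5, utility 25 - 5 = 20.
Since 20 > 4, reporting 5 is strictly better here, so truthful reporting is not dominant.

No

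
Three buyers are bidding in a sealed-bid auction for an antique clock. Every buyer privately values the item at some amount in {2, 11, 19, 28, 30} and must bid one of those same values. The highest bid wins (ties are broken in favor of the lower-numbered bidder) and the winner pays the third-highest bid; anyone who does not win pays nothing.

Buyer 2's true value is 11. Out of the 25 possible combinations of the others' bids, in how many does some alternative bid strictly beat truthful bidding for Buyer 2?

Others bid (2, 19): truth gives 0; bid 19 gives 9 > 0. Violating.
Others bid (2, 28): truth gives 0; bid 28 gives 9 > 0. Violating.
Others bid (2, 30): truth gives 0; bid 30 gives 9 > 0. Violating.
Others bid (11, 2): truth gives 0; bid 19 gives 9 > 0. Violating.
Others bid (2, 2): truth gives 9; no alternative beats it.
Others bid (2, 11): truth gives 9; no alternative beats it.
(Checking all 25 profiles: 6 have a profitable deviation, 19 do not.)

6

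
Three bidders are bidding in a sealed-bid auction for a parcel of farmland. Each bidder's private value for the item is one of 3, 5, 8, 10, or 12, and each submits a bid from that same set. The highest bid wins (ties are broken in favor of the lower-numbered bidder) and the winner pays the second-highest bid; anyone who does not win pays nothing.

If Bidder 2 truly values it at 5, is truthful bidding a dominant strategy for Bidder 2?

Yes

Check each profile of the others' bids and compare truth against every alternative bid.
Others bid (3, 3): truth gives 2, best alternative gives 2.
Others bid (3, 5): truth gives 0, best alternative gives 0.
Others bid (3, 8): truth gives 0, best alternative gives 0.
Others bid (3, 10): truth gives 0, best alternative gives 0.
Others bid (3, 12): truth gives 0, best alternative gives 0.
Others bid (5, 3): truth gives 0, best alternative gives 0.
(Remaining 19 profiles checked similarly; truth is weakly best in each.)
In every case the truthful bid is at least as good as any alternative, so it is a dominant strategy.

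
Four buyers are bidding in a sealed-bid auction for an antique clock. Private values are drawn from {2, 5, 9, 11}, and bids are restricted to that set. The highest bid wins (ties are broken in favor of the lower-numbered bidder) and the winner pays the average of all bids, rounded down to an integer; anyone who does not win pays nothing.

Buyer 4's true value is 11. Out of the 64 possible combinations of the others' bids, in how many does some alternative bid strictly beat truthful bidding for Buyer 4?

Others bid (2, 2, 2): truth gives 7; bid 5 gives 9 > 7. Violating.
Others bid (2, 2, 5): truth gives 6; bid 9 gives 7 > 6. Violating.
Others bid (2, 5, 2): truth gives 6; bid 9 gives 7 > 6. Violating.
Others bid (5, 2, 2): truth gives 6; bid 9 gives 7 > 6. Violating.
Others bid (2, 2, 9): truth gives 5; no alternative beats it.
Others bid (2, 2, 11): truth gives 0; no alternative beats it.
(Checking all 64 profiles: 4 have a profitable deviation, 60 do not.)

4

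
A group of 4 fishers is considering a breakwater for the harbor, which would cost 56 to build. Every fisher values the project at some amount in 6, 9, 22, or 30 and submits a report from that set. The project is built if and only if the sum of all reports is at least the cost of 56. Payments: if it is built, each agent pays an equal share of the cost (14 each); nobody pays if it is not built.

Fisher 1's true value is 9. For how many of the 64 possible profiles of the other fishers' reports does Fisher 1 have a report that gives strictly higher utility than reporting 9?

Others report (9, 9, 30): truth gives -5; report 6 gives 0 > -5. Violating.
Others report (9, 30, 9): truth gives -5; report 6 gives 0 > -5. Violating.
Others report (30, 9, 9): truth gives -5; report 6 gives 0 > -5. Violating.
Others report (6, 6, 6): truth gives 0; no alternative beats it.
Others report (6, 6, 9): truth gives 0; no alternative beats it.
(Checking all 64 profiles: 3 have a profitable deviation, 61 do not.)

3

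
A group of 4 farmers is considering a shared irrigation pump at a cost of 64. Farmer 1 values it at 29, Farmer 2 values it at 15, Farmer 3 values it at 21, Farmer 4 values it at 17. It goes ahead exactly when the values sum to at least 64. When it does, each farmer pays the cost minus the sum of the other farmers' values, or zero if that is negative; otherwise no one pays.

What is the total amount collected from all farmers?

Total value 82 ≥ cost 64, so it is built.
Farmer 1: others sum to 53; max(0, 64 - 53) = 11.
Farmer 2: others sum to 67; max(0, 64 - 67) = 0.
Farmer 3: others sum to 61; max(0, 64 - 61) = 3.
Farmer 4: others sum to 65; max(0, 64 - 65) = 0.
Total collected = 11 + 0 + 3 + 0 = 14.

14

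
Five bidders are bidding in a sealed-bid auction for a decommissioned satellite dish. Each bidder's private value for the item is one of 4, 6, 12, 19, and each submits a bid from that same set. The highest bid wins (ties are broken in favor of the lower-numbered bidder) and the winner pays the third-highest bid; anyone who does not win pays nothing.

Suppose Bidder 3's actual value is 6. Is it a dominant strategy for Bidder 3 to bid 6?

No

Consider the case where Bidder 1 bids 4, Bidder 2 bids 4, Bidder 4 bids 4 and Bidder 5 bids 12.
Truthful bid 6: loses, pays 0, utility 0.
Bid 12 instead: wins, pays 4, utility 6 - 4 = 2.
Since 2 > 0, bidding 12 is strictly better here, so truthful bidding is not dominant.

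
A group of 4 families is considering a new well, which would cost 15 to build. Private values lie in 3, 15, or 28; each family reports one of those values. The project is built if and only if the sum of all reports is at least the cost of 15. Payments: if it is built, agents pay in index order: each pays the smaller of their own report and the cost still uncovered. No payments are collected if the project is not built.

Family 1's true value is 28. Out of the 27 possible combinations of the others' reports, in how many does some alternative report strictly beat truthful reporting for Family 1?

Others report (3, 3, 15): truth gives 13; report 3 gives 25 > 13. Violating.
Others report (3, 3, 28): truth gives 13; report 3 gives 25 > 13. Violating.
Others report (3, 15, 3): truth gives 13; report 3 gives 25 > 13. Violating.
Others report (3, 15, 15): truth gives 13; report 3 gives 25 > 13. Violating.
Others report (3, 3, 3): truth gives 13; no alternative beats it.
(Checking all 27 profiles: 26 have a profitable deviation, 1 does not.)

26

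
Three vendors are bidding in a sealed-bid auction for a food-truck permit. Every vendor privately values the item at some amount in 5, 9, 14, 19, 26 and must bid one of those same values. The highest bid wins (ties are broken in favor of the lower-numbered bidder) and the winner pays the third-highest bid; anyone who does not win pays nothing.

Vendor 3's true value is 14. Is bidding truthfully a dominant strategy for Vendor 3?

No

Consider the case where Vendor 1 bids 5 and Vendor 2 bids 14.
Truthful bid 14: loses, pays 0, utility 0.
Bid 19 instead: wins, pays 5, utility 14 - 5 = 9.
Since 9 > 0, bidding 19 is strictly better here, so truthful bidding is not dominant.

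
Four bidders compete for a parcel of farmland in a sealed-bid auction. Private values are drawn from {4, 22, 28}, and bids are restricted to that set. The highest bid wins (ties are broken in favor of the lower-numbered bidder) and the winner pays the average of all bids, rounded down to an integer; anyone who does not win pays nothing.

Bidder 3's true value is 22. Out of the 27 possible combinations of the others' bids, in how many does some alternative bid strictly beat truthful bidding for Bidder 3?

8

Others bid (4, 4, 28): truth gives 0; bid 28 gives 6 > 0. Violating.
Others bid (4, 22, 4): truth gives 0; bid 28 gives 8 > 0. Violating.
Others bid (4, 22, 22): truth gives 0; bid 28 gives 3 > 0. Violating.
Others bid (4, 22, 28): truth gives 0; bid 28 gives 2 > 0. Violating.
Others bid (4, 4, 4): truth gives 14; no alternative beats it.
Others bid (4, 4, 22): truth gives 9; no alternative beats it.
(Checking all 27 profiles: 8 have a profitable deviation, 19 do not.)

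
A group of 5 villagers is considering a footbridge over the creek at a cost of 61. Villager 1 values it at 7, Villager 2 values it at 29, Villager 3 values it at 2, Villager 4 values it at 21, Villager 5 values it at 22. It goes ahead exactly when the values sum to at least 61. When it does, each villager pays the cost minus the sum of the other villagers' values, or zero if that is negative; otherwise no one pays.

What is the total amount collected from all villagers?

Total value 81 ≥ cost 61, so it is built.
Villager 1: others sum to 74; max(0, 61 - 74) = 0.
Villager 2: others sum to 52; max(0, 61 - 52) = 9.
Villager 3: others sum to 79; max(0, 61 - 79) = 0.
Villager 4: others sum to 60; max(0, 61 - 60) = 1.
Villager 5: others sum to 59; max(0, 61 - 59) = 2.
Total collected = 0 + 9 + 0 + 1 + 2 = 12.

12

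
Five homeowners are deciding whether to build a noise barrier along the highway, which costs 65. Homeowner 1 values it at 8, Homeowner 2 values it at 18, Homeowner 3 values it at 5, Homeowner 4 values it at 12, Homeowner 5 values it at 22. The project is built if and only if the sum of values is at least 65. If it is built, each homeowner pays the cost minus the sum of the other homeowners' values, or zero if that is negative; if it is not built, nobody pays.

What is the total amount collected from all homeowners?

65

Total value 65 ≥ cost 65, so it is built.
Homeowner 1: others sum to 57; max(0, 65 - 57) = 8.
Homeowner 2: others sum to 47; max(0, 65 - 47) = 18.
Homeowner 3: others sum to 60; max(0, 65 - 60) = 5.
Homeowner 4: others sum to 53; max(0, 65 - 53) = 12.
Homeowner 5: others sum to 43; max(0, 65 - 43) = 22.
Total collected = 8 + 18 + 5 + 12 + 22 = 65.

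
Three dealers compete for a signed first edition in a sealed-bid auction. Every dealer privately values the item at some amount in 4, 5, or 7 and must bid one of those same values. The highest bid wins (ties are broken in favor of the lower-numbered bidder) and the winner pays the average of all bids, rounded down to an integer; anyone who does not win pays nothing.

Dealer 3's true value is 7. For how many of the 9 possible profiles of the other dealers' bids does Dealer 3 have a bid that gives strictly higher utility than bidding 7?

1

Others bid (4, 4): truth gives 2; bid 5 gives 3 > 2. Violating.
Others bid (4, 5): truth gives 2; no alternative beats it.
Others bid (4, 7): truth gives 0; no alternative beats it.
(Checking all 9 profiles: 1 has a profitable deviation, 8 do not.)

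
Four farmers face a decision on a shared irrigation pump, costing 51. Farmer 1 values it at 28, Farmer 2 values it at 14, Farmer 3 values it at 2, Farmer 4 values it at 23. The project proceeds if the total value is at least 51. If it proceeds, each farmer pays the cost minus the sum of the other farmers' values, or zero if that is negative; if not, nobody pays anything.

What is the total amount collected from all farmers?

Total value 67 ≥ cost 51, so it is built.
Farmer 1: others sum to 39; max(0, 51 - 39) = 12.
Farmer 2: others sum to 53; max(0, 51 - 53) = 0.
Farmer 3: others sum to 65; max(0, 51 - 65) = 0.
Farmer 4: others sum to 44; max(0, 51 - 44) = 7.
Total collected = 12 + 0 + 0 + 7 = 19.

19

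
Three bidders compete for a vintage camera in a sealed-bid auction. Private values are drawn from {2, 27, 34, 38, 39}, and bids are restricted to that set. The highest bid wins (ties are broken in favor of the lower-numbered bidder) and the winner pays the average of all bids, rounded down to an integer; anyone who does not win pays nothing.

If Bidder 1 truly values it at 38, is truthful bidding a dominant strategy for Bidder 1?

Consider the case where Bidder 2 bids 2 and Bidder 3 bids 2.
Truthful bid 38: wins, pays 14, utility 38 - 14 = 24.
Bid 2 instead: wins, pays 2, utility 38 - 2 = 36.
Since 36 > 24, bidding 2 is strictly better here, so truthful bidding is not dominant.

No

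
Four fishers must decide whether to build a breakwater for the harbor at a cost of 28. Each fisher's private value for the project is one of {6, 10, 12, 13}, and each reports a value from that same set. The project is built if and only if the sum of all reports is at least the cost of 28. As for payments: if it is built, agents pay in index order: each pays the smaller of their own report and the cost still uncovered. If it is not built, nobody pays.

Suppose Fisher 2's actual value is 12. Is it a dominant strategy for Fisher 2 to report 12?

Consider the case where Fisher 1 reports 6, Fisher 3 reports 6 and Fisher 4 reports 6.
Truthful report 12: project built, pays 12, utility 12 - 12 = 0.
Report 10 instead: project built, pays 10, utility 12 - 10 = 2.
Since 2 > 0, reporting 10 is strictly better here, so truthful reporting is not dominant.

No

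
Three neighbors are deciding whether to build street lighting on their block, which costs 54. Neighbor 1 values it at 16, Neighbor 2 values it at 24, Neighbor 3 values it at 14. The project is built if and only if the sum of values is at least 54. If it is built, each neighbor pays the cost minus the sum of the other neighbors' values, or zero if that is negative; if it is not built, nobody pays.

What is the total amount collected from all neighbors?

Total value 54 ≥ cost 54, so it is built.
Neighbor 1: others sum to 38; max(0, 54 - 38) = 16.
Neighbor 2: others sum to 30; max(0, 54 - 30) = 24.
Neighbor 3: others sum to 40; max(0, 54 - 40) = 14.
Total collected = 16 + 24 + 14 = 54.

54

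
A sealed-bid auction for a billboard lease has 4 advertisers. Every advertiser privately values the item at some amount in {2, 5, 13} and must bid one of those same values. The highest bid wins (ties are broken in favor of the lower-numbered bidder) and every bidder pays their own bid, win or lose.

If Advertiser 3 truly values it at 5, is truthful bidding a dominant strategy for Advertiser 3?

Consider the case where Advertiser 1 bids 2, Advertiser 2 bids 2 and Advertiser 4 bids 13.
Truthful bid 5: loses but pays 5, utility -5.
Bid 2 instead: loses but pays 2, utility -2.
Since -2 > -5, bidding 2 is strictly better here, so truthful bidding is not dominant.

No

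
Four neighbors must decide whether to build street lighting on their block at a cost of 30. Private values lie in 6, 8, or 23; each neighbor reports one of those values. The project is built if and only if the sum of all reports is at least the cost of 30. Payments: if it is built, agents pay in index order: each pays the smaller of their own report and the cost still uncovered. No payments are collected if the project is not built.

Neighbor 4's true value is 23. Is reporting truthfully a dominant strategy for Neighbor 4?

Yes

Check each profile of the others' reports and compare truth against every alternative report.
Others report (6, 6, 8): truth gives 13, best alternative gives 0.
Others report (6, 8, 6): truth gives 13, best alternative gives 0.
Others report (8, 6, 6): truth gives 13, best alternative gives 0.
Others report (6, 6, 6): truth gives 11, best alternative gives 0.
Others report (6, 6, 23): truth gives 23, best alternative gives 23.
Others report (6, 8, 23): truth gives 23, best alternative gives 23.
(Remaining 21 profiles checked similarly; truth is weakly best in each.)
In every case the truthful report is at least as good as any alternative, so it is a dominant strategy.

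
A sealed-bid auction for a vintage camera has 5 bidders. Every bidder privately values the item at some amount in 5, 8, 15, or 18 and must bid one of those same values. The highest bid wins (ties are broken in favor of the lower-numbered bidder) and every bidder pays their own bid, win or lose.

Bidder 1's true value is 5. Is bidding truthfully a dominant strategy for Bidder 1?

No

Consider the case where Bidder 2 bids 5, Bidder 3 bids 5, Bidder 4 bids 5 and Bidder 5 bids 8.
Truthful bid 5: loses but pays 5, utility -5.
Bid 8 instead: wins, pays 8, utility 5 - 8 = -3.
Since -3 > -5, bidding 8 is strictly better here, so truthful bidding is not dominant.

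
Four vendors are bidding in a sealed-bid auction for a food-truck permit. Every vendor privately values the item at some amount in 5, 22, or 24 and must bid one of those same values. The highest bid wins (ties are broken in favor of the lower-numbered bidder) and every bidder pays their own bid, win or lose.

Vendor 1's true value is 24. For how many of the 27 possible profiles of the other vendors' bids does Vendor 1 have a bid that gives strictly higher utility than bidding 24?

Others bid (5, 5, 5): truth gives 0; bid 5 gives 19 > 0. Violating.
Others bid (5, 5, 22): truth gives 0; bid 22 gives 2 > 0. Violating.
Others bid (5, 22, 5): truth gives 0; bid 22 gives 2 > 0. Violating.
Others bid (5, 22, 22): truth gives 0; bid 22 gives 2 > 0. Violating.
Others bid (5, 5, 24): truth gives 0; no alternative beats it.
Others bid (5, 22, 24): truth gives 0; no alternative beats it.
(Checking all 27 profiles: 8 have a profitable deviation, 19 do not.)

8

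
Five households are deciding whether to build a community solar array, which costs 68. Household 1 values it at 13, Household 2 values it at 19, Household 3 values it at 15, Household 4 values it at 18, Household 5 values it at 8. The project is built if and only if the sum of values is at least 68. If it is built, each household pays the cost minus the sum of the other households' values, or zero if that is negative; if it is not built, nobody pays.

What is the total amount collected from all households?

Total value 73 ≥ cost 68, so it is built.
Household 1: others sum to 60; max(0, 68 - 60) = 8.
Household 2: others sum to 54; max(0, 68 - 54) = 14.
Household 3: others sum to 58; max(0, 68 - 58) = 10.
Household 4: others sum to 55; max(0, 68 - 55) = 13.
Household 5: others sum to 65; max(0, 68 - 65) = 3.
Total collected = 8 + 14 + 10 + 13 + 3 = 48.

48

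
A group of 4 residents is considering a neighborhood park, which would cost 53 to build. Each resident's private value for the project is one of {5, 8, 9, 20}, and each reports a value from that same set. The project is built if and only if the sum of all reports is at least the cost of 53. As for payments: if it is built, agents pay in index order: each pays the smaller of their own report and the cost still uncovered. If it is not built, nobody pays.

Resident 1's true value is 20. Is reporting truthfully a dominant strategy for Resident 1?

No

Consider the case where Resident 2 reports 5, Resident 3 reports 20 and Resident 4 reports 20.
Truthful report 20: project built, pays 20, utility 20 - 20 = 0.
Report 8 instead: project built, pays 8, utility 20 - 8 = 12.
Since 12 > 0, reporting 8 is strictly better here, so truthful reporting is not dominant.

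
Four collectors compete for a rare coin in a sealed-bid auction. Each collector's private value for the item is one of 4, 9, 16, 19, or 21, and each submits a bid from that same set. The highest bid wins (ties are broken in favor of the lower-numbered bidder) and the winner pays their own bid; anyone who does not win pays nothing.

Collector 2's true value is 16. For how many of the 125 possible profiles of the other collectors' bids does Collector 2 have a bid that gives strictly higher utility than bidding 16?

4

Others bid (4, 4, 4): truth gives 0; bid 9 gives 7 > 0. Violating.
Others bid (4, 4, 9): truth gives 0; bid 9 gives 7 > 0. Violating.
Others bid (4, 9, 4): truth gives 0; bid 9 gives 7 > 0. Violating.
Others bid (4, 9, 9): truth gives 0; bid 9 gives 7 > 0. Violating.
Others bid (4, 4, 16): truth gives 0; no alternative beats it.
Others bid (4, 4, 19): truth gives 0; no alternative beats it.
(Checking all 125 profiles: 4 have a profitable deviation, 121 do not.)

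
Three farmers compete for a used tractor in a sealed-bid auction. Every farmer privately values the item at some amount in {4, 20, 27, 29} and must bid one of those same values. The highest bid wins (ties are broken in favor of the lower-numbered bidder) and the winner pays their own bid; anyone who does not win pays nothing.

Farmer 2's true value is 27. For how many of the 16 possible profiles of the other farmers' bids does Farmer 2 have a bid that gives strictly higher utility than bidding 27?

Others bid (4, 4): truth gives 0; bid 20 gives 7 > 0. Violating.
Others bid (4, 20): truth gives 0; bid 20 gives 7 > 0. Violating.
Others bid (4, 27): truth gives 0; no alternative beats it.
Others bid (4, 29): truth gives 0; no alternative beats it.
(Checking all 16 profiles: 2 have a profitable deviation, 14 do not.)

2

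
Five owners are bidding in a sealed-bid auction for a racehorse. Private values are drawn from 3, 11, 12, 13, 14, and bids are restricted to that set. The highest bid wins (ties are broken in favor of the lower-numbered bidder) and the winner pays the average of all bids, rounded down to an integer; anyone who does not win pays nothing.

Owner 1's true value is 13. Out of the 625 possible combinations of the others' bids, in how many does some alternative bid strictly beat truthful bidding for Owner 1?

Others bid (3, 3, 3, 3): truth gives 8; bid 3 gives 10 > 8. Violating.
Others bid (3, 3, 3, 14): truth gives 0; bid 14 gives 6 > 0. Violating.
Others bid (3, 3, 11, 11): truth gives 5; bid 11 gives 6 > 5. Violating.
Others bid (3, 3, 11, 14): truth gives 0; bid 14 gives 4 > 0. Violating.
Others bid (3, 3, 3, 11): truth gives 7; no alternative beats it.
Others bid (3, 3, 3, 12): truth gives 7; no alternative beats it.
(Checking all 625 profiles: 291 have a profitable deviation, 334 do not.)

291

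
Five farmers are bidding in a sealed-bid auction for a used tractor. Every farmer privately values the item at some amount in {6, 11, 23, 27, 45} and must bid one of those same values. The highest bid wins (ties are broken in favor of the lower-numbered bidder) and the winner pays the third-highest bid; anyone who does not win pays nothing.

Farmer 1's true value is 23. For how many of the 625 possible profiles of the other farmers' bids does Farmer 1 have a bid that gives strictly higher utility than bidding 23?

64

Others bid (6, 6, 6, 27): truth gives 0; bid 27 gives 17 > 0. Violating.
Others bid (6, 6, 6, 45): truth gives 0; bid 45 gives 17 > 0. Violating.
Others bid (6, 6, 11, 27): truth gives 0; bid 27 gives 12 > 0. Violating.
Others bid (6, 6, 11, 45): truth gives 0; bid 45 gives 12 > 0. Violating.
Others bid (6, 6, 6, 6): truth gives 17; no alternative beats it.
Others bid (6, 6, 6, 11): truth gives 17; no alternative beats it.
(Checking all 625 profiles: 64 have a profitable deviation, 561 do not.)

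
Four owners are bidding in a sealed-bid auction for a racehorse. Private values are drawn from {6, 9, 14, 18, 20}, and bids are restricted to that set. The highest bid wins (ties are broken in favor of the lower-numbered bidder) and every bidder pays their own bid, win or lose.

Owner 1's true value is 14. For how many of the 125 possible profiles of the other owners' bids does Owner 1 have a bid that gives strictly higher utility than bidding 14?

106

Others bid (6, 6, 6): truth gives 0; bid 6 gives 8 > 0. Violating.
Others bid (6, 6, 9): truth gives 0; bid 9 gives 5 > 0. Violating.
Others bid (6, 6, 18): truth gives -14; bid 18 gives -4 > -14. Violating.
Others bid (6, 6, 20): truth gives -14; bid 6 gives -6 > -14. Violating.
Others bid (6, 6, 14): truth gives 0; no alternative beats it.
Others bid (6, 9, 14): truth gives 0; no alternative beats it.
(Checking all 125 profiles: 106 have a profitable deviation, 19 do not.)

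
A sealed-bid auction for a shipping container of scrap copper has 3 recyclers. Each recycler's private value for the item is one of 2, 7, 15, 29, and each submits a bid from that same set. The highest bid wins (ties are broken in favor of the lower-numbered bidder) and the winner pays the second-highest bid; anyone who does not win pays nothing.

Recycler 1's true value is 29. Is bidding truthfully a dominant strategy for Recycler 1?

Check each profile of the others' bids and compare truth against every alternative bid.
Others bid (2, 2): truth gives 27, best alternative gives 27.
Others bid (2, 7): truth gives 22, best alternative gives 22.
Others bid (7, 2): truth gives 22, best alternative gives 22.
Others bid (7, 7): truth gives 22, best alternative gives 22.
Others bid (2, 15): truth gives 14, best alternative gives 14.
Others bid (7, 15): truth gives 14, best alternative gives 14.
(Remaining 10 profiles checked similarly; truth is weakly best in each.)
In every case the truthful bid is at least as good as any alternative, so it is a dominant strategy.

Yes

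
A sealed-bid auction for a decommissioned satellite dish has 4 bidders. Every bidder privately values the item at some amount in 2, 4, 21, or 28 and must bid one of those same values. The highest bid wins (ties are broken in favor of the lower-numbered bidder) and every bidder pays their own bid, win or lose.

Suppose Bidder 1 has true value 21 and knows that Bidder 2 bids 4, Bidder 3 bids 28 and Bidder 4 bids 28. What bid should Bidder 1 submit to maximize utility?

2

Bid 2: loses but pays 2, utility -2.
Bid 4: loses but pays 4, utility -4.
Bid 21: loses but pays 21, utility -21.
Bid 28: wins, pays 28, utility 21 - 28 = -7.
The best choice is 2 with utility -2.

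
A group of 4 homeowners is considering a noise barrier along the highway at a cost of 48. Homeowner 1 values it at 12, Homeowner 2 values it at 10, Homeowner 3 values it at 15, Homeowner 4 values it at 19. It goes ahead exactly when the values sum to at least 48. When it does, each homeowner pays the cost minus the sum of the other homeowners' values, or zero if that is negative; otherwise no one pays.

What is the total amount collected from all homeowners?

Total value 56 ≥ cost 48, so it is built.
Homeowner 1: others sum to 44; max(0, 48 - 44) = 4.
Homeowner 2: others sum to 46; max(0, 48 - 46) = 2.
Homeowner 3: others sum to 41; max(0, 48 - 41) = 7.
Homeowner 4: others sum to 37; max(0, 48 - 37) = 11.
Total collected = 4 + 2 + 7 + 11 = 24.

24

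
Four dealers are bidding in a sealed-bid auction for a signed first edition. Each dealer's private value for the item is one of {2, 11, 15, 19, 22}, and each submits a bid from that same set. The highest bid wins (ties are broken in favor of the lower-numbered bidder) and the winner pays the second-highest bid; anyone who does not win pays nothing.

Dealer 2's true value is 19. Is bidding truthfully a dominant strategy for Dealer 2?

Check each profile of the others' bids and compare truth against every alternative bid.
Others bid (2, 2, 2): truth gives 17, best alternative gives 17.
Others bid (2, 2, 11): truth gives 8, best alternative gives 8.
Others bid (2, 11, 2): truth gives 8, best alternative gives 8.
Others bid (2, 11, 11): truth gives 8, best alternative gives 8.
Others bid (11, 2, 2): truth gives 8, best alternative gives 8.
Others bid (11, 2, 11): truth gives 8, best alternative gives 8.
(Remaining 119 profiles checked similarly; truth is weakly best in each.)
In every case the truthful bid is at least as good as any alternative, so it is a dominant strategy.

Yes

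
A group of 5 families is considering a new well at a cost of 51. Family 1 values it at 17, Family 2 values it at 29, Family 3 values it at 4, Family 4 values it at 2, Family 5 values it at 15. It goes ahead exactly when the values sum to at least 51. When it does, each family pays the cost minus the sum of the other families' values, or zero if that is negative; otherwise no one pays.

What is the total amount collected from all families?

14

Total value 67 ≥ cost 51, so it is built.
Family 1: others sum to 50; max(0, 51 - 50) = 1.
Family 2: others sum to 38; max(0, 51 - 38) = 13.
Family 3: others sum to 63; max(0, 51 - 63) = 0.
Family 4: others sum to 65; max(0, 51 - 65) = 0.
Family 5: others sum to 52; max(0, 51 - 52) = 0.
Total collected = 1 + 13 + 0 + 0 + 0 = 14.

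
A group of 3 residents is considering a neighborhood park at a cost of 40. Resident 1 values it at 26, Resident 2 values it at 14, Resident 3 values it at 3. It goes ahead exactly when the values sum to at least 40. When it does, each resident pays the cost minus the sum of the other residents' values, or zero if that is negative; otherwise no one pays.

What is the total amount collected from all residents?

34

Total value 43 ≥ cost 40, so it is built.
Resident 1: others sum to 17; max(0, 40 - 17) = 23.
Resident 2: others sum to 29; max(0, 40 - 29) = 11.
Resident 3: others sum to 40; max(0, 40 - 40) = 0.
Total collected = 23 + 11 + 0 = 34.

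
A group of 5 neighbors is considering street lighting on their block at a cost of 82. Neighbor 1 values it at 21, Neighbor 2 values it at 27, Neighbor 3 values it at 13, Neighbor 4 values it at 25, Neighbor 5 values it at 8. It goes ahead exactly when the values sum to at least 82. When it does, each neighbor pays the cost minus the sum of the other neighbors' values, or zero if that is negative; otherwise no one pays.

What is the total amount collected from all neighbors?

38

Total value 94 ≥ cost 82, so it is built.
Neighbor 1: others sum to 73; max(0, 82 - 73) = 9.
Neighbor 2: others sum to 67; max(0, 82 - 67) = 15.
Neighbor 3: others sum to 81; max(0, 82 - 81) = 1.
Neighbor 4: others sum to 69; max(0, 82 - 69) = 13.
Neighbor 5: others sum to 86; max(0, 82 - 86) = 0.
Total collected = 9 + 15 + 1 + 13 + 0 = 38.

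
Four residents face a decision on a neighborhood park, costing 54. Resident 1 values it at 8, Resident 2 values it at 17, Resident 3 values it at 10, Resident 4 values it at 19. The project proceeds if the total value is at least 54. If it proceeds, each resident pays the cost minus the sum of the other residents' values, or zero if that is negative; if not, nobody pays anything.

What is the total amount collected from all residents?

Total value 54 ≥ cost 54, so it is built.
Resident 1: others sum to 46; max(0, 54 - 46) = 8.
Resident 2: others sum to 37; max(0, 54 - 37) = 17.
Resident 3: others sum to 44; max(0, 54 - 44) = 10.
Resident 4: others sum to 35; max(0, 54 - 35) = 19.
Total collected = 8 + 17 + 10 + 19 = 54.

54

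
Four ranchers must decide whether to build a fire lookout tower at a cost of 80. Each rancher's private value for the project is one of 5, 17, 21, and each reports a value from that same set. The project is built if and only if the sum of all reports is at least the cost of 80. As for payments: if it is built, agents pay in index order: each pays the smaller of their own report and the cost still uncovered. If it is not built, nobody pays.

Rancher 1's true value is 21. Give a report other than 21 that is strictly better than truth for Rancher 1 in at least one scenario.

17

Suppose Rancher 2 reports 21, Rancher 3 reports 21 and Rancher 4 reports 21.
Report 21: project built, pays 21, utility 21 - 21 = 0.
Report 17: project built, pays 17, utility 21 - 17 = 4.
So reporting 17 beats truth here (4 > 0).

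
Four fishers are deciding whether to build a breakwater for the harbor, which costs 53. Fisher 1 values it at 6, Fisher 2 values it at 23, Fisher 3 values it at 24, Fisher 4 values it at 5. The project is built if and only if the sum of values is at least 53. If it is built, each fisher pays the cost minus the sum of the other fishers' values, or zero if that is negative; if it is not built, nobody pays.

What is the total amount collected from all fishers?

38

Total value 58 ≥ cost 53, so it is built.
Fisher 1: others sum to 52; max(0, 53 - 52) = 1.
Fisher 2: others sum to 35; max(0, 53 - 35) = 18.
Fisher 3: others sum to 34; max(0, 53 - 34) = 19.
Fisher 4: others sum to 53; max(0, 53 - 53) = 0.
Total collected = 1 + 18 + 19 + 0 = 38.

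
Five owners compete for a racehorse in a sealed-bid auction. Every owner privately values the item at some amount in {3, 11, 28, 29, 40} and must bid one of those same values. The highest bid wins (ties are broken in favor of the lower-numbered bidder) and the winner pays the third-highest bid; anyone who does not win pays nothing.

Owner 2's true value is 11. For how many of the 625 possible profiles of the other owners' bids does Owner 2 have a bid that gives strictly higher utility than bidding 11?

Others bid (3, 3, 3, 28): truth gives 0; bid 28 gives 8 > 0. Violating.
Others bid (3, 3, 3, 29): truth gives 0; bid 29 gives 8 > 0. Violating.
Others bid (3, 3, 3, 40): truth gives 0; bid 40 gives 8 > 0. Violating.
Others bid (3, 3, 28, 3): truth gives 0; bid 28 gives 8 > 0. Violating.
Others bid (3, 3, 3, 3): truth gives 8; no alternative beats it.
Others bid (3, 3, 3, 11): truth gives 8; no alternative beats it.
(Checking all 625 profiles: 12 have a profitable deviation, 613 do not.)

12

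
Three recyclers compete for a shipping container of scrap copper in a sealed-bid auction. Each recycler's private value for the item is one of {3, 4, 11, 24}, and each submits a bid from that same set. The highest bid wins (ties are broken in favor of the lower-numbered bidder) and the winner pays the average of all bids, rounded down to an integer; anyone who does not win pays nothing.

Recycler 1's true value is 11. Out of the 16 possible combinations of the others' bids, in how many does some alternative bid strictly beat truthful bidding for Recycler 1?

4

Others bid (3, 3): truth gives 6; bid 3 gives 8 > 6. Violating.
Others bid (3, 4): truth gives 5; bid 4 gives 8 > 5. Violating.
Others bid (4, 3): truth gives 5; bid 4 gives 8 > 5. Violating.
Others bid (4, 4): truth gives 5; bid 4 gives 7 > 5. Violating.
Others bid (3, 11): truth gives 3; no alternative beats it.
Others bid (3, 24): truth gives 0; no alternative beats it.
(Checking all 16 profiles: 4 have a profitable deviation, 12 do not.)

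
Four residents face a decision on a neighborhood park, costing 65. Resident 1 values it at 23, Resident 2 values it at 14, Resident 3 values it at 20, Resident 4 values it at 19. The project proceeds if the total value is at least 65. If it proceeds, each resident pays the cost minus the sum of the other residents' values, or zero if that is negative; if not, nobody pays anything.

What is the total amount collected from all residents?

32

Total value 76 ≥ cost 65, so it is built.
Resident 1: others sum to 53; max(0, 65 - 53) = 12.
Resident 2: others sum to 62; max(0, 65 - 62) = 3.
Resident 3: others sum to 56; max(0, 65 - 56) = 9.
Resident 4: others sum to 57; max(0, 65 - 57) = 8.
Total collected = 12 + 3 + 9 + 8 = 32.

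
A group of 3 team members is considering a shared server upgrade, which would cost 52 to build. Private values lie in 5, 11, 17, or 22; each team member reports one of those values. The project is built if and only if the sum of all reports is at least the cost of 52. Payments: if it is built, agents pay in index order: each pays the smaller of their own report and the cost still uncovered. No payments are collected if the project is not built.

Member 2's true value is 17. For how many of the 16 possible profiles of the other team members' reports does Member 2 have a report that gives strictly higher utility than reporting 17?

1

Others report (22, 22): truth gives 0; report 11 gives 6 > 0. Violating.
Others report (5, 5): truth gives 0; no alternative beats it.
Others report (5, 11): truth gives 0; no alternative beats it.
(Checking all 16 profiles: 1 has a profitable deviation, 15 do not.)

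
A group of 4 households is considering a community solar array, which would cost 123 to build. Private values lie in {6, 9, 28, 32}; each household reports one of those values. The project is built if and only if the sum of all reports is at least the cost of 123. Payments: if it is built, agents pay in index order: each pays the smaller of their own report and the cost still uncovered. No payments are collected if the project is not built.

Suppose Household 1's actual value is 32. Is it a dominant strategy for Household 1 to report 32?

Consider the case where Household 2 reports 32, Household 3 reports 32 and Household 4 reports 32.
Truthful report 32: project built, pays 32, utility 32 - 32 = 0.
Report 28 instead: project built, pays 28, utility 32 - 28 = 4.
Since 4 > 0, reporting 28 is strictly better here, so truthful reporting is not dominant.

No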